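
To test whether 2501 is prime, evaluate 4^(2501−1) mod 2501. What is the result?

4^1 ≡ 4 (mod 2501)
4^2 ≡ 4^2 = 16 ≡ 16 (mod 2501)
4^4 ≡ 16^2 = 256 ≡ 256 (mod 2501)
4^8 ≡ 256^2 = 65536 ≡ 510 (mod 2501)
4^16 ≡ 510^2 = 260100 ≡ 2497 (mod 2501)
4^32 ≡ 2497^2 = 6235009 ≡ 16 (mod 2501)
4^64 ≡ 16^2 = 256 ≡ 256 (mod 2501)
4^128 ≡ 256^2 = 65536 ≡ 510 (mod 2501)
4^256 ≡ 510^2 = 260100 ≡ 2497 (mod 2501)
4^512 ≡ 2497^2 = 6235009 ≡ 16 (mod 2501)
4^1024 ≡ 16^2 = 256 ≡ 256 (mod 2501)
4^2048 ≡ 256^2 = 65536 ≡ 510 (mod 2501)
2500 = 2048 + 256 + 128 + 64 + 4 in binary powers of 2.
So 4^2500 ≡ 510 · 2497 · 510 · 256 · 256 ≡ 657 (mod 2501).
Since 657 ≠ 1, base 4 is a Fermat witness: 2501 is composite.

657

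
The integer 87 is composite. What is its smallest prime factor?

87 is odd.
Digit sum 15, divisible by 3.

3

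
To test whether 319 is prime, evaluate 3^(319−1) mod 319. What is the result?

3^1 ≡ 3 (mod 319)
3^2 ≡ 3^2 = 9 ≡ 9 (mod 319)
3^4 ≡ 9^2 = 81 ≡ 81 (mod 319)
3^8 ≡ 81^2 = 6561 ≡ 181 (mod 319)
3^16 ≡ 181^2 = 32761 ≡ 223 (mod 319)
3^32 ≡ 223^2 = 49729 ≡ 284 (mod 319)
3^64 ≡ 284^2 = 80656 ≡ 268 (mod 319)
3^128 ≡ 268^2 = 71824 ≡ 49 (mod 319)
3^256 ≡ 49^2 = 2401 ≡ 168 (mod 319)
318 = 256 + 32 + 16 + 8 + 4 + 2 in binary powers of 2.
So 3^318 ≡ 168 · 284 · 223 · 181 · 81 · 9 ≡ 5 (mod 319).
Since 5 ≠ 1, base 3 is a Fermat witness: 319 is composite.

5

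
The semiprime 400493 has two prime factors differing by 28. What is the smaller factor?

Since p = q + 28, we have 400493 = q(q + 28), so q² + 28q − 400493 = 0.
Discriminant: 28² + 4·400493 = 784 + 1601972 = 1602756; √1602756 = 1266.
q = (−28 + 1266)/2 = 619, and p = q + 28 = 647.
Check: 619 · 647 = 400493.

619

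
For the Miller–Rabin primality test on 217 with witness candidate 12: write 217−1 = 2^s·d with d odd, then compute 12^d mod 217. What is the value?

217 − 1 = 216 = 2^3 · 27, so d = 27.
12^1 ≡ 12 (mod 217)
12^2 ≡ 12^2 = 144 ≡ 144 (mod 217)
12^4 ≡ 144^2 = 20736 ≡ 121 (mod 217)
12^8 ≡ 121^2 = 14641 ≡ 102 (mod 217)
12^16 ≡ 102^2 = 10404 ≡ 205 (mod 217)
27 = 16 + 8 + 2 + 1 in binary powers of 2.
So 12^27 ≡ 205 · 102 · 144 · 12 ≡ 27 (mod 217).
Squaring chain: 27 → 78 → 8; never reaches −1, so base 12 is a Miller–Rabin witness that 217 is composite.

27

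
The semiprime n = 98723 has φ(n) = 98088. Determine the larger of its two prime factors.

367

φ(n) = (p−1)(q−1) = n − (p+q) + 1, so p + q = 98723 − 98088 + 1 = 636.
p and q are the roots of t² − 636t + 98723 = 0.
Discriminant: 636² − 4·98723 = 404496 − 394892 = 9604; √9604 = 98.
q = (636 − 98)/2 = 269, p = (636 + 98)/2 = 367.
Check: 269 · 367 = 98723.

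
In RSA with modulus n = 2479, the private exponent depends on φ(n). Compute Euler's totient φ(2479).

2376

Factor: 2479 = 37 · 67.
φ(2479) = (37−1) · (67−1) = 36 · 66 = 2376.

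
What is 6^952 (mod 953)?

6^1 ≡ 6 (mod 953)
6^2 ≡ 6^2 = 36 ≡ 36 (mod 953)
6^4 ≡ 36^2 = 1296 ≡ 343 (mod 953)
6^8 ≡ 343^2 = 117649 ≡ 430 (mod 953)
6^16 ≡ 430^2 = 184900 ≡ 18 (mod 953)
6^32 ≡ 18^2 = 324 ≡ 324 (mod 953)
6^64 ≡ 324^2 = 104976 ≡ 146 (mod 953)
6^128 ≡ 146^2 = 21316 ≡ 350 (mod 953)
6^256 ≡ 350^2 = 122500 ≡ 516 (mod 953)
6^512 ≡ 516^2 = 266256 ≡ 369 (mod 953)
952 = 512 + 256 + 128 + 32 + 16 + 8 in binary powers of 2.
So 6^952 ≡ 369 · 516 · 350 · 324 · 18 · 430 ≡ 1 (mod 953).
Since the result is 1, base 6 gives no evidence that 953 is composite.

1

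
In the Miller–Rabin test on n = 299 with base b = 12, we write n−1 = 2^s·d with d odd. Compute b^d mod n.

285

299 − 1 = 298 = 2^1 · 149, so d = 149.
12^1 ≡ 12 (mod 299)
12^2 ≡ 12^2 = 144 ≡ 144 (mod 299)
12^4 ≡ 144^2 = 20736 ≡ 105 (mod 299)
12^8 ≡ 105^2 = 11025 ≡ 261 (mod 299)
12^16 ≡ 261^2 = 68121 ≡ 248 (mod 299)
12^32 ≡ 248^2 = 61504 ≡ 209 (mod 299)
12^64 ≡ 209^2 = 43681 ≡ 27 (mod 299)
12^128 ≡ 27^2 = 729 ≡ 131 (mod 299)
149 = 128 + 16 + 4 + 1 in binary powers of 2.
So 12^149 ≡ 131 · 248 · 105 · 12 ≡ 285 (mod 299).
Squaring chain: 285; never reaches −1, so base 12 is a Miller–Rabin witness that 299 is composite.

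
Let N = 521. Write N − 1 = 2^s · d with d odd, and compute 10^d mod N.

521 − 1 = 520 = 2^3 · 65, so d = 65.
10^1 ≡ 10 (mod 521)
10^2 ≡ 10^2 = 100 ≡ 100 (mod 521)
10^4 ≡ 100^2 = 10000 ≡ 101 (mod 521)
10^8 ≡ 101^2 = 10201 ≡ 302 (mod 521)
10^16 ≡ 302^2 = 91204 ≡ 29 (mod 521)
10^32 ≡ 29^2 = 841 ≡ 320 (mod 521)
10^64 ≡ 320^2 = 102400 ≡ 284 (mod 521)
65 = 64 + 1 in binary powers of 2.
So 10^65 ≡ 284 · 10 ≡ 235 (mod 521).
Squaring chain: 235 → 520 → 1; reaches −1, so base 10 does not prove 521 composite.

235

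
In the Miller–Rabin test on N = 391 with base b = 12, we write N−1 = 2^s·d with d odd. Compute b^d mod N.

391 − 1 = 390 = 2^1 · 195, so d = 195.
12^1 ≡ 12 (mod 391)
12^2 ≡ 12^2 = 144 ≡ 144 (mod 391)
12^4 ≡ 144^2 = 20736 ≡ 13 (mod 391)
12^8 ≡ 13^2 = 169 ≡ 169 (mod 391)
12^16 ≡ 169^2 = 28561 ≡ 18 (mod 391)
12^32 ≡ 18^2 = 324 ≡ 324 (mod 391)
12^64 ≡ 324^2 = 104976 ≡ 188 (mod 391)
12^128 ≡ 188^2 = 35344 ≡ 154 (mod 391)
195 = 128 + 64 + 2 + 1 in binary powers of 2.
So 12^195 ≡ 154 · 188 · 144 · 12 ≡ 215 (mod 391).
Squaring chain: 215; never reaches −1, so base 12 is a Miller–Rabin witness that 391 is composite.

215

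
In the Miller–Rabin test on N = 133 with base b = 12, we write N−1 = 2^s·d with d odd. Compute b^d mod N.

132

133 − 1 = 132 = 2^2 · 33, so d = 33.
12^1 ≡ 12 (mod 133)
12^2 ≡ 12^2 = 144 ≡ 11 (mod 133)
12^4 ≡ 11^2 = 121 ≡ 121 (mod 133)
12^8 ≡ 121^2 = 14641 ≡ 11 (mod 133)
12^16 ≡ 11^2 = 121 ≡ 121 (mod 133)
12^32 ≡ 121^2 = 14641 ≡ 11 (mod 133)
33 = 32 + 1 in binary powers of 2.
So 12^33 ≡ 11 · 12 ≡ 132 (mod 133).
Since 12^d ≡ 132 (mod 133), base 12 does not prove 133 composite.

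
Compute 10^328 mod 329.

263

10^1 ≡ 10 (mod 329)
10^2 ≡ 10^2 = 100 ≡ 100 (mod 329)
10^4 ≡ 100^2 = 10000 ≡ 130 (mod 329)
10^8 ≡ 130^2 = 16900 ≡ 121 (mod 329)
10^16 ≡ 121^2 = 14641 ≡ 165 (mod 329)
10^32 ≡ 165^2 = 27225 ≡ 247 (mod 329)
10^64 ≡ 247^2 = 61009 ≡ 144 (mod 329)
10^128 ≡ 144^2 = 20736 ≡ 9 (mod 329)
10^256 ≡ 9^2 = 81 ≡ 81 (mod 329)
328 = 256 + 64 + 8 in binary powers of 2.
So 10^328 ≡ 81 · 144 · 121 ≡ 263 (mod 329).
Since 263 ≠ 1, base 10 is a Fermat witness: 329 is composite.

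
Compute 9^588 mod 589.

9^1 ≡ 9 (mod 589)
9^2 ≡ 9^2 = 81 ≡ 81 (mod 589)
9^4 ≡ 81^2 = 6561 ≡ 82 (mod 589)
9^8 ≡ 82^2 = 6724 ≡ 245 (mod 589)
9^16 ≡ 245^2 = 60025 ≡ 536 (mod 589)
9^32 ≡ 536^2 = 287296 ≡ 453 (mod 589)
9^64 ≡ 453^2 = 205209 ≡ 237 (mod 589)
9^128 ≡ 237^2 = 56169 ≡ 214 (mod 589)
9^256 ≡ 214^2 = 45796 ≡ 443 (mod 589)
9^512 ≡ 443^2 = 196249 ≡ 112 (mod 589)
588 = 512 + 64 + 8 + 4 in binary powers of 2.
So 9^588 ≡ 112 · 237 · 245 · 82 ≡ 140 (mod 589).
Since 140 ≠ 1, base 9 is a Fermat witness: 589 is composite.

140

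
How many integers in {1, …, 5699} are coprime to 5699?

5520

Factor: 5699 = 41 · 139.
φ(5699) = (41−1) · (139−1) = 40 · 138 = 5520.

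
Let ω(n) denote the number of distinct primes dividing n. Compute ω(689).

2

689 = 13 · 53
689 = 13 · 53, which has 2 distinct prime factors.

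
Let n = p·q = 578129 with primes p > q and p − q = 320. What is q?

Since p = q + 320, we have 578129 = q(q + 320), so q² + 320q − 578129 = 0.
Discriminant: 320² + 4·578129 = 102400 + 2312516 = 2414916; √2414916 = 1554.
q = (−320 + 1554)/2 = 617, and p = q + 320 = 937.
Check: 617 · 937 = 578129.

617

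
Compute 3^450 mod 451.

419

3^1 ≡ 3 (mod 451)
3^2 ≡ 3^2 = 9 ≡ 9 (mod 451)
3^4 ≡ 9^2 = 81 ≡ 81 (mod 451)
3^8 ≡ 81^2 = 6561 ≡ 247 (mod 451)
3^16 ≡ 247^2 = 61009 ≡ 124 (mod 451)
3^32 ≡ 124^2 = 15376 ≡ 42 (mod 451)
3^64 ≡ 42^2 = 1764 ≡ 411 (mod 451)
3^128 ≡ 411^2 = 168921 ≡ 247 (mod 451)
3^256 ≡ 247^2 = 61009 ≡ 124 (mod 451)
450 = 256 + 128 + 64 + 2 in binary powers of 2.
So 3^450 ≡ 124 · 247 · 411 · 9 ≡ 419 (mod 451).
Since 419 ≠ 1, base 3 is a Fermat witness: 451 is composite.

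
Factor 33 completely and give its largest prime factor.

11

33 = 3 · 11
11 is prime.
So 33 = 3 · 11; the largest prime factor is 11.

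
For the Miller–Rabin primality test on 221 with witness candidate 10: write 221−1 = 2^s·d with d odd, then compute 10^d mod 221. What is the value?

221 − 1 = 220 = 2^2 · 55, so d = 55.
10^1 ≡ 10 (mod 221)
10^2 ≡ 10^2 = 100 ≡ 100 (mod 221)
10^4 ≡ 100^2 = 10000 ≡ 55 (mod 221)
10^8 ≡ 55^2 = 3025 ≡ 152 (mod 221)
10^16 ≡ 152^2 = 23104 ≡ 120 (mod 221)
10^32 ≡ 120^2 = 14400 ≡ 35 (mod 221)
55 = 32 + 16 + 4 + 2 + 1 in binary powers of 2.
So 10^55 ≡ 35 · 120 · 55 · 100 · 10 ≡ 192 (mod 221).
Squaring chain: 192 → 178; never reaches −1, so base 10 is a Miller–Rabin witness that 221 is composite.

192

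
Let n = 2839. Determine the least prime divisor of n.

2839 is odd.
Digit sum 22, not divisible by 3.
Ends in 9: not divisible by 5.
7: 2839 = 7·405 + 4
11: 2839 = 11·258 + 1
13: 2839 = 13·218 + 5
17: 2839 = 17·167

17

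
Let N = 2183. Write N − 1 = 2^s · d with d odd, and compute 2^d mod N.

2183 − 1 = 2182 = 2^1 · 1091, so d = 1091.
2^1 ≡ 2 (mod 2183)
2^2 ≡ 2^2 = 4 ≡ 4 (mod 2183)
2^4 ≡ 4^2 = 16 ≡ 16 (mod 2183)
2^8 ≡ 16^2 = 256 ≡ 256 (mod 2183)
2^16 ≡ 256^2 = 65536 ≡ 46 (mod 2183)
2^32 ≡ 46^2 = 2116 ≡ 2116 (mod 2183)
2^64 ≡ 2116^2 = 4477456 ≡ 123 (mod 2183)
2^128 ≡ 123^2 = 15129 ≡ 2031 (mod 2183)
2^256 ≡ 2031^2 = 4124961 ≡ 1274 (mod 2183)
2^512 ≡ 1274^2 = 1623076 ≡ 1107 (mod 2183)
2^1024 ≡ 1107^2 = 1225449 ≡ 786 (mod 2183)
1091 = 1024 + 64 + 2 + 1 in binary powers of 2.
So 2^1091 ≡ 786 · 123 · 4 · 2 ≡ 642 (mod 2183).
Squaring chain: 642; never reaches −1, so base 2 is a Miller–Rabin witness that 2183 is composite.

642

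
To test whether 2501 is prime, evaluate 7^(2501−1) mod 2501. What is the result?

7^1 ≡ 7 (mod 2501)
7^2 ≡ 7^2 = 49 ≡ 49 (mod 2501)
7^4 ≡ 49^2 = 2401 ≡ 2401 (mod 2501)
7^8 ≡ 2401^2 = 5764801 ≡ 2497 (mod 2501)
7^16 ≡ 2497^2 = 6235009 ≡ 16 (mod 2501)
7^32 ≡ 16^2 = 256 ≡ 256 (mod 2501)
7^64 ≡ 256^2 = 65536 ≡ 510 (mod 2501)
7^128 ≡ 510^2 = 260100 ≡ 2497 (mod 2501)
7^256 ≡ 2497^2 = 6235009 ≡ 16 (mod 2501)
7^512 ≡ 16^2 = 256 ≡ 256 (mod 2501)
7^1024 ≡ 256^2 = 65536 ≡ 510 (mod 2501)
7^2048 ≡ 510^2 = 260100 ≡ 2497 (mod 2501)
2500 = 2048 + 256 + 128 + 64 + 4 in binary powers of 2.
So 7^2500 ≡ 2497 · 16 · 2497 · 510 · 2401 ≡ 1721 (mod 2501).
Since 1721 ≠ 1, base 7 is a Fermat witness: 2501 is composite.

1721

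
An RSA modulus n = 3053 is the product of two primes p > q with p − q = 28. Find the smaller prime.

Since p = q + 28, we have 3053 = q(q + 28), so q² + 28q − 3053 = 0.
Discriminant: 28² + 4·3053 = 784 + 12212 = 12996; √12996 = 114.
q = (−28 + 114)/2 = 43, and p = q + 28 = 71.
Check: 43 · 71 = 3053.

43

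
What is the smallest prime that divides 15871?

59

15871 is odd.
Digit sum 22, not divisible by 3.
Ends in 1: not divisible by 5.
7: 15871 = 7·2267 + 2
11: 15871 = 11·1442 + 9
13: 15871 = 13·1220 + 11
17: 15871 = 17·933 + 10
19: 15871 = 19·835 + 6
23: 15871 = 23·690 + 1
29: 15871 = 29·547 + 8
31: 15871 = 31·511 + 30
37: 15871 = 37·428 + 35
41: 15871 = 41·387 + 4
43: 15871 = 43·369 + 4
47: 15871 = 47·337 + 32
53: 15871 = 53·299 + 24
59: 15871 = 59·269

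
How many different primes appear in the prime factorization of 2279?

2

2279 = 43 · 53
2279 = 43 · 53, which has 2 distinct prime factors.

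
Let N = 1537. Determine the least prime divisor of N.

29

1537 is odd.
Digit sum 16, not divisible by 3.
Ends in 7: not divisible by 5.
7: 1537 = 7·219 + 4
11: 1537 = 11·139 + 8
13: 1537 = 13·118 + 3
17: 1537 = 17·90 + 7
19: 1537 = 19·80 + 17
23: 1537 = 23·66 + 19
29: 1537 = 29·53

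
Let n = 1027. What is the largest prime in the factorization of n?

1027 = 13 · 79
79 is prime.
So 1027 = 13 · 79; the largest prime factor is 79.

79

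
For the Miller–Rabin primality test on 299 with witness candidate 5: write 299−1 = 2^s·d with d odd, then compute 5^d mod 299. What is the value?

299 − 1 = 298 = 2^1 · 149, so d = 149.
5^1 ≡ 5 (mod 299)
5^2 ≡ 5^2 = 25 ≡ 25 (mod 299)
5^4 ≡ 25^2 = 625 ≡ 27 (mod 299)
5^8 ≡ 27^2 = 729 ≡ 131 (mod 299)
5^16 ≡ 131^2 = 17161 ≡ 118 (mod 299)
5^32 ≡ 118^2 = 13924 ≡ 170 (mod 299)
5^64 ≡ 170^2 = 28900 ≡ 196 (mod 299)
5^128 ≡ 196^2 = 38416 ≡ 144 (mod 299)
149 = 128 + 16 + 4 + 1 in binary powers of 2.
So 5^149 ≡ 144 · 118 · 27 · 5 ≡ 291 (mod 299).
Squaring chain: 291; never reaches −1, so base 5 is a Miller–Rabin witness that 299 is composite.

291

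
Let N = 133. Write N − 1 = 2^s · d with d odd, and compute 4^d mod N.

106

133 − 1 = 132 = 2^2 · 33, so d = 33.
4^1 ≡ 4 (mod 133)
4^2 ≡ 4^2 = 16 ≡ 16 (mod 133)
4^4 ≡ 16^2 = 256 ≡ 123 (mod 133)
4^8 ≡ 123^2 = 15129 ≡ 100 (mod 133)
4^16 ≡ 100^2 = 10000 ≡ 25 (mod 133)
4^32 ≡ 25^2 = 625 ≡ 93 (mod 133)
33 = 32 + 1 in binary powers of 2.
So 4^33 ≡ 93 · 4 ≡ 106 (mod 133).
Squaring chain: 106 → 64; never reaches −1, so base 4 is a Miller–Rabin witness that 133 is composite.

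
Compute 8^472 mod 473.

262

8^1 ≡ 8 (mod 473)
8^2 ≡ 8^2 = 64 ≡ 64 (mod 473)
8^4 ≡ 64^2 = 4096 ≡ 312 (mod 473)
8^8 ≡ 312^2 = 97344 ≡ 379 (mod 473)
8^16 ≡ 379^2 = 143641 ≡ 322 (mod 473)
8^32 ≡ 322^2 = 103684 ≡ 97 (mod 473)
8^64 ≡ 97^2 = 9409 ≡ 422 (mod 473)
8^128 ≡ 422^2 = 178084 ≡ 236 (mod 473)
8^256 ≡ 236^2 = 55696 ≡ 355 (mod 473)
472 = 256 + 128 + 64 + 16 + 8 in binary powers of 2.
So 8^472 ≡ 355 · 236 · 422 · 322 · 379 ≡ 262 (mod 473).
Since 262 ≠ 1, base 8 is a Fermat witness: 473 is composite.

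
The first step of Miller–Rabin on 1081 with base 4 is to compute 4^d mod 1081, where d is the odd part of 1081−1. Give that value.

271

1081 − 1 = 1080 = 2^3 · 135, so d = 135.
4^1 ≡ 4 (mod 1081)
4^2 ≡ 4^2 = 16 ≡ 16 (mod 1081)
4^4 ≡ 16^2 = 256 ≡ 256 (mod 1081)
4^8 ≡ 256^2 = 65536 ≡ 676 (mod 1081)
4^16 ≡ 676^2 = 456976 ≡ 794 (mod 1081)
4^32 ≡ 794^2 = 630436 ≡ 213 (mod 1081)
4^64 ≡ 213^2 = 45369 ≡ 1048 (mod 1081)
4^128 ≡ 1048^2 = 1098304 ≡ 8 (mod 1081)
135 = 128 + 4 + 2 + 1 in binary powers of 2.
So 4^135 ≡ 8 · 256 · 16 · 4 ≡ 271 (mod 1081).
Squaring chain: 271 → 1014 → 165; never reaches −1, so base 4 is a Miller–Rabin witness that 1081 is composite.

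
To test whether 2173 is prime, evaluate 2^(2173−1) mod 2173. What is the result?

2^1 ≡ 2 (mod 2173)
2^2 ≡ 2^2 = 4 ≡ 4 (mod 2173)
2^4 ≡ 4^2 = 16 ≡ 16 (mod 2173)
2^8 ≡ 16^2 = 256 ≡ 256 (mod 2173)
2^16 ≡ 256^2 = 65536 ≡ 346 (mod 2173)
2^32 ≡ 346^2 = 119716 ≡ 201 (mod 2173)
2^64 ≡ 201^2 = 40401 ≡ 1287 (mod 2173)
2^128 ≡ 1287^2 = 1656369 ≡ 543 (mod 2173)
2^256 ≡ 543^2 = 294849 ≡ 1494 (mod 2173)
2^512 ≡ 1494^2 = 2232036 ≡ 365 (mod 2173)
2^1024 ≡ 365^2 = 133225 ≡ 672 (mod 2173)
2^2048 ≡ 672^2 = 451584 ≡ 1773 (mod 2173)
2172 = 2048 + 64 + 32 + 16 + 8 + 4 in binary powers of 2.
So 2^2172 ≡ 1773 · 1287 · 201 · 346 · 256 · 16 ≡ 1636 (mod 2173).
Since 1636 ≠ 1, base 2 is a Fermat witness: 2173 is composite.

1636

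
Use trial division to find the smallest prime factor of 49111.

67

49111 is odd.
Digit sum 16, not divisible by 3.
Ends in 1: not divisible by 5.
7: 49111 = 7·7015 + 6
11: 49111 = 11·4464 + 7
13: 49111 = 13·3777 + 10
17: 49111 = 17·2888 + 15
19: 49111 = 19·2584 + 15
23: 49111 = 23·2135 + 6
29: 49111 = 29·1693 + 14
31: 49111 = 31·1584 + 7
37: 49111 = 37·1327 + 12
41: 49111 = 41·1197 + 34
43: 49111 = 43·1142 + 5
47: 49111 = 47·1044 + 43
53: 49111 = 53·926 + 33
59: 49111 = 59·832 + 23
61: 49111 = 61·805 + 6
67: 49111 = 67·733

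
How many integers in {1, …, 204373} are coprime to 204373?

Factor: 204373 = 13 · 79 · 199.
φ(204373) = (13−1) · (79−1) · (199−1) = 12 · 78 · 198 = 185328.

185328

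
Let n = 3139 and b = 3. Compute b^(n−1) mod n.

3^1 ≡ 3 (mod 3139)
3^2 ≡ 3^2 = 9 ≡ 9 (mod 3139)
3^4 ≡ 9^2 = 81 ≡ 81 (mod 3139)
3^8 ≡ 81^2 = 6561 ≡ 283 (mod 3139)
3^16 ≡ 283^2 = 80089 ≡ 1614 (mod 3139)
3^32 ≡ 1614^2 = 2604996 ≡ 2765 (mod 3139)
3^64 ≡ 2765^2 = 7645225 ≡ 1760 (mod 3139)
3^128 ≡ 1760^2 = 3097600 ≡ 2546 (mod 3139)
3^256 ≡ 2546^2 = 6482116 ≡ 81 (mod 3139)
3^512 ≡ 81^2 = 6561 ≡ 283 (mod 3139)
3^1024 ≡ 283^2 = 80089 ≡ 1614 (mod 3139)
3^2048 ≡ 1614^2 = 2604996 ≡ 2765 (mod 3139)
3138 = 2048 + 1024 + 64 + 2 in binary powers of 2.
So 3^3138 ≡ 2765 · 1614 · 1760 · 9 ≡ 656 (mod 3139).
Since 656 ≠ 1, base 3 is a Fermat witness: 3139 is composite.

656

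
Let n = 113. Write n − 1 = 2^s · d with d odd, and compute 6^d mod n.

35

113 − 1 = 112 = 2^4 · 7, so d = 7.
6^1 ≡ 6 (mod 113)
6^2 ≡ 6^2 = 36 ≡ 36 (mod 113)
6^4 ≡ 36^2 = 1296 ≡ 53 (mod 113)
7 = 4 + 2 + 1 in binary powers of 2.
So 6^7 ≡ 53 · 36 · 6 ≡ 35 (mod 113).
Squaring chain: 35 → 95 → 98 → 112; reaches −1, so base 6 does not prove 113 composite.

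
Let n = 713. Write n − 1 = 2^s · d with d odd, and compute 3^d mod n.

486

713 − 1 = 712 = 2^3 · 89, so d = 89.
3^1 ≡ 3 (mod 713)
3^2 ≡ 3^2 = 9 ≡ 9 (mod 713)
3^4 ≡ 9^2 = 81 ≡ 81 (mod 713)
3^8 ≡ 81^2 = 6561 ≡ 144 (mod 713)
3^16 ≡ 144^2 = 20736 ≡ 59 (mod 713)
3^32 ≡ 59^2 = 3481 ≡ 629 (mod 713)
3^64 ≡ 629^2 = 395641 ≡ 639 (mod 713)
89 = 64 + 16 + 8 + 1 in binary powers of 2.
So 3^89 ≡ 639 · 59 · 144 · 3 ≡ 486 (mod 713).
Squaring chain: 486 → 193 → 173; never reaches −1, so base 3 is a Miller–Rabin witness that 713 is composite.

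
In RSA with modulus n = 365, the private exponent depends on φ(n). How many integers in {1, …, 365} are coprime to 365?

288

Factor: 365 = 5 · 73.
φ(365) = (5−1) · (73−1) = 4 · 72 = 288.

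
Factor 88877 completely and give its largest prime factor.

61

88877 = 31 · 2867
2867 = 47 · 61
61 is prime.
So 88877 = 31 · 47 · 61; the largest prime factor is 61.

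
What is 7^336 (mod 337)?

7^1 ≡ 7 (mod 337)
7^2 ≡ 7^2 = 49 ≡ 49 (mod 337)
7^4 ≡ 49^2 = 2401 ≡ 42 (mod 337)
7^8 ≡ 42^2 = 1764 ≡ 79 (mod 337)
7^16 ≡ 79^2 = 6241 ≡ 175 (mod 337)
7^32 ≡ 175^2 = 30625 ≡ 295 (mod 337)
7^64 ≡ 295^2 = 87025 ≡ 79 (mod 337)
7^128 ≡ 79^2 = 6241 ≡ 175 (mod 337)
7^256 ≡ 175^2 = 30625 ≡ 295 (mod 337)
336 = 256 + 64 + 16 in binary powers of 2.
So 7^336 ≡ 295 · 79 · 175 ≡ 1 (mod 337).
Since the result is 1, base 7 gives no evidence that 337 is composite.

1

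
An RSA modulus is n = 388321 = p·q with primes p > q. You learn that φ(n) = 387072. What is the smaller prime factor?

φ(n) = (p−1)(q−1) = n − (p+q) + 1, so p + q = 388321 − 387072 + 1 = 1250.
p and q are the roots of t² − 1250t + 388321 = 0.
Discriminant: 1250² − 4·388321 = 1562500 − 1553284 = 9216; √9216 = 96.
q = (1250 − 96)/2 = 577, p = (1250 + 96)/2 = 673.
Check: 577 · 673 = 388321.

577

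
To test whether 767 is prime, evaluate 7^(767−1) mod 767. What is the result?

186

7^1 ≡ 7 (mod 767)
7^2 ≡ 7^2 = 49 ≡ 49 (mod 767)
7^4 ≡ 49^2 = 2401 ≡ 100 (mod 767)
7^8 ≡ 100^2 = 10000 ≡ 29 (mod 767)
7^16 ≡ 29^2 = 841 ≡ 74 (mod 767)
7^32 ≡ 74^2 = 5476 ≡ 107 (mod 767)
7^64 ≡ 107^2 = 11449 ≡ 711 (mod 767)
7^128 ≡ 711^2 = 505521 ≡ 68 (mod 767)
7^256 ≡ 68^2 = 4624 ≡ 22 (mod 767)
7^512 ≡ 22^2 = 484 ≡ 484 (mod 767)
766 = 512 + 128 + 64 + 32 + 16 + 8 + 4 + 2 in binary powers of 2.
So 7^766 ≡ 484 · 68 · 711 · 107 · 74 · 29 · 100 · 49 ≡ 186 (mod 767).
Since 186 ≠ 1, base 7 is a Fermat witness: 767 is composite.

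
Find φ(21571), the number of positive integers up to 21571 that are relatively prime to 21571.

Factor: 21571 = 11 · 37 · 53.
φ(21571) = (11−1) · (37−1) · (53−1) = 10 · 36 · 52 = 18720.

18720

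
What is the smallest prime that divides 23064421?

23064421 is odd.
Digit sum 22, not divisible by 3.
Ends in 1: not divisible by 5.
7: 23064421 = 7·3294917 + 2
11: 23064421 = 11·2096765 + 6
13: 23064421 = 13·1774186 + 3
17: 23064421 = 17·1356730 + 11
19: 23064421 = 19·1213916 + 17
23: 23064421 = 23·1002800 + 21
29: 23064421 = 29·795324 + 25
31: 23064421 = 31·744013 + 18
37: 23064421 = 37·623362 + 27
41: 23064421 = 41·562546 + 35
43: 23064421 = 43·536381 + 38
47: 23064421 = 47·490732 + 17
53: 23064421 = 53·435177 + 40
59: 23064421 = 59·390922 + 23
61: 23064421 = 61·378105 + 16
67: 23064421 = 67·344245 + 6
71: 23064421 = 71·324851

71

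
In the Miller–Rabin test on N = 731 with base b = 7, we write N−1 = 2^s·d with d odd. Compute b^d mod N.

731 − 1 = 730 = 2^1 · 365, so d = 365.
7^1 ≡ 7 (mod 731)
7^2 ≡ 7^2 = 49 ≡ 49 (mod 731)
7^4 ≡ 49^2 = 2401 ≡ 208 (mod 731)
7^8 ≡ 208^2 = 43264 ≡ 135 (mod 731)
7^16 ≡ 135^2 = 18225 ≡ 681 (mod 731)
7^32 ≡ 681^2 = 463761 ≡ 307 (mod 731)
7^64 ≡ 307^2 = 94249 ≡ 681 (mod 731)
7^128 ≡ 681^2 = 463761 ≡ 307 (mod 731)
7^256 ≡ 307^2 = 94249 ≡ 681 (mod 731)
365 = 256 + 64 + 32 + 8 + 4 + 1 in binary powers of 2.
So 7^365 ≡ 681 · 681 · 307 · 135 · 208 · 7 ≡ 295 (mod 731).
Squaring chain: 295; never reaches −1, so base 7 is a Miller–Rabin witness that 731 is composite.

295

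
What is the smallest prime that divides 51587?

79

51587 is odd.
Digit sum 26, not divisible by 3.
Ends in 7: not divisible by 5.
7: 51587 = 7·7369 + 4
11: 51587 = 11·4689 + 8
13: 51587 = 13·3968 + 3
17: 51587 = 17·3034 + 9
19: 51587 = 19·2715 + 2
23: 51587 = 23·2242 + 21
29: 51587 = 29·1778 + 25
31: 51587 = 31·1664 + 3
37: 51587 = 37·1394 + 9
41: 51587 = 41·1258 + 9
43: 51587 = 43·1199 + 30
47: 51587 = 47·1097 + 28
53: 51587 = 53·973 + 18
59: 51587 = 59·874 + 21
61: 51587 = 61·845 + 42
67: 51587 = 67·769 + 64
71: 51587 = 71·726 + 41
73: 51587 = 73·706 + 49
79: 51587 = 79·653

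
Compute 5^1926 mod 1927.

291

5^1 ≡ 5 (mod 1927)
5^2 ≡ 5^2 = 25 ≡ 25 (mod 1927)
5^4 ≡ 25^2 = 625 ≡ 625 (mod 1927)
5^8 ≡ 625^2 = 390625 ≡ 1371 (mod 1927)
5^16 ≡ 1371^2 = 1879641 ≡ 816 (mod 1927)
5^32 ≡ 816^2 = 665856 ≡ 1041 (mod 1927)
5^64 ≡ 1041^2 = 1083681 ≡ 707 (mod 1927)
5^128 ≡ 707^2 = 499849 ≡ 756 (mod 1927)
5^256 ≡ 756^2 = 571536 ≡ 1144 (mod 1927)
5^512 ≡ 1144^2 = 1308736 ≡ 303 (mod 1927)
5^1024 ≡ 303^2 = 91809 ≡ 1240 (mod 1927)
1926 = 1024 + 512 + 256 + 128 + 4 + 2 in binary powers of 2.
So 5^1926 ≡ 1240 · 303 · 1144 · 756 · 625 · 25 ≡ 291 (mod 1927).
Since 291 ≠ 1, base 5 is a Fermat witness: 1927 is composite.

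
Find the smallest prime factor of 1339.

1339 is odd.
Digit sum 16, not divisible by 3.
Ends in 9: not divisible by 5.
7: 1339 = 7·191 + 2
11: 1339 = 11·121 + 8
13: 1339 = 13·103

13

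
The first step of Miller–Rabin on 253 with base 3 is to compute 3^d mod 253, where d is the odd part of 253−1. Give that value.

236

253 − 1 = 252 = 2^2 · 63, so d = 63.
3^1 ≡ 3 (mod 253)
3^2 ≡ 3^2 = 9 ≡ 9 (mod 253)
3^4 ≡ 9^2 = 81 ≡ 81 (mod 253)
3^8 ≡ 81^2 = 6561 ≡ 236 (mod 253)
3^16 ≡ 236^2 = 55696 ≡ 36 (mod 253)
3^32 ≡ 36^2 = 1296 ≡ 31 (mod 253)
63 = 32 + 16 + 8 + 4 + 2 + 1 in binary powers of 2.
So 3^63 ≡ 31 · 36 · 236 · 81 · 9 · 3 ≡ 236 (mod 253).
Squaring chain: 236 → 36; never reaches −1, so base 3 is a Miller–Rabin witness that 253 is composite.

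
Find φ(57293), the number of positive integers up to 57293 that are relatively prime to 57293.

Factor: 57293 = 23 · 47 · 53.
φ(57293) = (23−1) · (47−1) · (53−1) = 22 · 46 · 52 = 52624.

52624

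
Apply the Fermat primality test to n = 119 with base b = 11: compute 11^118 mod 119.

11^1 ≡ 11 (mod 119)
11^2 ≡ 11^2 = 121 ≡ 2 (mod 119)
11^4 ≡ 2^2 = 4 ≡ 4 (mod 119)
11^8 ≡ 4^2 = 16 ≡ 16 (mod 119)
11^16 ≡ 16^2 = 256 ≡ 18 (mod 119)
11^32 ≡ 18^2 = 324 ≡ 86 (mod 119)
11^64 ≡ 86^2 = 7396 ≡ 18 (mod 119)
118 = 64 + 32 + 16 + 4 + 2 in binary powers of 2.
So 11^118 ≡ 18 · 86 · 18 · 4 · 2 ≡ 25 (mod 119).
Since 25 ≠ 1, base 11 is a Fermat witness: 119 is composite.

25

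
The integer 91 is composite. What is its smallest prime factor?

7

91 is odd.
Digit sum 10, not divisible by 3.
Ends in 1: not divisible by 5.
7: 91 = 7·13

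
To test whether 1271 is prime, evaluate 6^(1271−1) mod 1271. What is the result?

583

6^1 ≡ 6 (mod 1271)
6^2 ≡ 6^2 = 36 ≡ 36 (mod 1271)
6^4 ≡ 36^2 = 1296 ≡ 25 (mod 1271)
6^8 ≡ 25^2 = 625 ≡ 625 (mod 1271)
6^16 ≡ 625^2 = 390625 ≡ 428 (mod 1271)
6^32 ≡ 428^2 = 183184 ≡ 160 (mod 1271)
6^64 ≡ 160^2 = 25600 ≡ 180 (mod 1271)
6^128 ≡ 180^2 = 32400 ≡ 625 (mod 1271)
6^256 ≡ 625^2 = 390625 ≡ 428 (mod 1271)
6^512 ≡ 428^2 = 183184 ≡ 160 (mod 1271)
6^1024 ≡ 160^2 = 25600 ≡ 180 (mod 1271)
1270 = 1024 + 128 + 64 + 32 + 16 + 4 + 2 in binary powers of 2.
So 6^1270 ≡ 180 · 625 · 180 · 160 · 428 · 25 · 36 ≡ 583 (mod 1271).
Since 583 ≠ 1, base 6 is a Fermat witness: 1271 is composite.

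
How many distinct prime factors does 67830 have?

6

67830 = 2 · 33915
33915 = 3 · 11305
11305 = 5 · 2261
2261 = 7 · 323
323 = 17 · 19
67830 = 2 · 3 · 5 · 7 · 17 · 19, which has 6 distinct prime factors.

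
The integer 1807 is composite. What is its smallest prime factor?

1807 is odd.
Digit sum 16, not divisible by 3.
Ends in 7: not divisible by 5.
7: 1807 = 7·258 + 1
11: 1807 = 11·164 + 3
13: 1807 = 13·139

13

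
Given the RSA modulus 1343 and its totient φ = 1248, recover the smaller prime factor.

17

φ(n) = (p−1)(q−1) = n − (p+q) + 1, so p + q = 1343 − 1248 + 1 = 96.
p and q are the roots of t² − 96t + 1343 = 0.
Discriminant: 96² − 4·1343 = 9216 − 5372 = 3844; √3844 = 62.
q = (96 − 62)/2 = 17, p = (96 + 62)/2 = 79.
Check: 17 · 79 = 1343.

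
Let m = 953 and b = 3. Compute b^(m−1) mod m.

1

3^1 ≡ 3 (mod 953)
3^2 ≡ 3^2 = 9 ≡ 9 (mod 953)
3^4 ≡ 9^2 = 81 ≡ 81 (mod 953)
3^8 ≡ 81^2 = 6561 ≡ 843 (mod 953)
3^16 ≡ 843^2 = 710649 ≡ 664 (mod 953)
3^32 ≡ 664^2 = 440896 ≡ 610 (mod 953)
3^64 ≡ 610^2 = 372100 ≡ 430 (mod 953)
3^128 ≡ 430^2 = 184900 ≡ 18 (mod 953)
3^256 ≡ 18^2 = 324 ≡ 324 (mod 953)
3^512 ≡ 324^2 = 104976 ≡ 146 (mod 953)
952 = 512 + 256 + 128 + 32 + 16 + 8 in binary powers of 2.
So 3^952 ≡ 146 · 324 · 18 · 610 · 664 · 843 ≡ 1 (mod 953).
Since the result is 1, base 3 gives no evidence that 953 is composite.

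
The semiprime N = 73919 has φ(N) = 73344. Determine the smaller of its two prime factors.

φ(n) = (p−1)(q−1) = n − (p+q) + 1, so p + q = 73919 − 73344 + 1 = 576.
p and q are the roots of t² − 576t + 73919 = 0.
Discriminant: 576² − 4·73919 = 331776 − 295676 = 36100; √36100 = 190.
q = (576 − 190)/2 = 193, p = (576 + 190)/2 = 383.
Check: 193 · 383 = 73919.

193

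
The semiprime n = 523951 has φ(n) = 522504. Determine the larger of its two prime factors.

φ(n) = (p−1)(q−1) = n − (p+q) + 1, so p + q = 523951 − 522504 + 1 = 1448.
p and q are the roots of t² − 1448t + 523951 = 0.
Discriminant: 1448² − 4·523951 = 2096704 − 2095804 = 900; √900 = 30.
q = (1448 − 30)/2 = 709, p = (1448 + 30)/2 = 739.
Check: 709 · 739 = 523951.

739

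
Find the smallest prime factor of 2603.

19

2603 is odd.
Digit sum 11, not divisible by 3.
Ends in 3: not divisible by 5.
7: 2603 = 7·371 + 6
11: 2603 = 11·236 + 7
13: 2603 = 13·200 + 3
17: 2603 = 17·153 + 2
19: 2603 = 19·137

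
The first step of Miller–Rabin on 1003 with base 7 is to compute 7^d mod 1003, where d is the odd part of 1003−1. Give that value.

1003 − 1 = 1002 = 2^1 · 501, so d = 501.
7^1 ≡ 7 (mod 1003)
7^2 ≡ 7^2 = 49 ≡ 49 (mod 1003)
7^4 ≡ 49^2 = 2401 ≡ 395 (mod 1003)
7^8 ≡ 395^2 = 156025 ≡ 560 (mod 1003)
7^16 ≡ 560^2 = 313600 ≡ 664 (mod 1003)
7^32 ≡ 664^2 = 440896 ≡ 579 (mod 1003)
7^64 ≡ 579^2 = 335241 ≡ 239 (mod 1003)
7^128 ≡ 239^2 = 57121 ≡ 953 (mod 1003)
7^256 ≡ 953^2 = 908209 ≡ 494 (mod 1003)
501 = 256 + 128 + 64 + 32 + 16 + 4 + 1 in binary powers of 2.
So 7^501 ≡ 494 · 953 · 239 · 579 · 664 · 395 · 7 ≡ 147 (mod 1003).
Squaring chain: 147; never reaches −1, so base 7 is a Miller–Rabin witness that 1003 is composite.

147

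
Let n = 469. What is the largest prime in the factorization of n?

469 = 7 · 67
67 is prime.
So 469 = 7 · 67; the largest prime factor is 67.

67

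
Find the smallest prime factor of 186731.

29

186731 is odd.
Digit sum 26, not divisible by 3.
Ends in 1: not divisible by 5.
7: 186731 = 7·26675 + 6
11: 186731 = 11·16975 + 6
13: 186731 = 13·14363 + 12
17: 186731 = 17·10984 + 3
19: 186731 = 19·9827 + 18
23: 186731 = 23·8118 + 17
29: 186731 = 29·6439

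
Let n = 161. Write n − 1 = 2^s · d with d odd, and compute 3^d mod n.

161 − 1 = 160 = 2^5 · 5, so d = 5.
3^1 ≡ 3 (mod 161)
3^2 ≡ 3^2 = 9 ≡ 9 (mod 161)
3^4 ≡ 9^2 = 81 ≡ 81 (mod 161)
5 = 4 + 1 in binary powers of 2.
So 3^5 ≡ 81 · 3 ≡ 82 (mod 161).
Squaring chain: 82 → 123 → 156 → 25 → 142; never reaches −1, so base 3 is a Miller–Rabin witness that 161 is composite.

82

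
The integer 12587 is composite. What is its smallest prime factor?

41

12587 is odd.
Digit sum 23, not divisible by 3.
Ends in 7: not divisible by 5.
7: 12587 = 7·1798 + 1
11: 12587 = 11·1144 + 3
13: 12587 = 13·968 + 3
17: 12587 = 17·740 + 7
19: 12587 = 19·662 + 9
23: 12587 = 23·547 + 6
29: 12587 = 29·434 + 1
31: 12587 = 31·406 + 1
37: 12587 = 37·340 + 7
41: 12587 = 41·307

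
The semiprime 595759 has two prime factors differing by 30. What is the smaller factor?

757

Since p = q + 30, we have 595759 = q(q + 30), so q² + 30q − 595759 = 0.
Discriminant: 30² + 4·595759 = 900 + 2383036 = 2383936; √2383936 = 1544.
q = (−30 + 1544)/2 = 757, and p = q + 30 = 787.
Check: 757 · 787 = 595759.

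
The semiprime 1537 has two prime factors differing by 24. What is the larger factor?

Since p = q + 24, we have 1537 = q(q + 24), so q² + 24q − 1537 = 0.
Discriminant: 24² + 4·1537 = 576 + 6148 = 6724; √6724 = 82.
q = (−24 + 82)/2 = 29, and p = q + 24 = 53.
Check: 29 · 53 = 1537.

53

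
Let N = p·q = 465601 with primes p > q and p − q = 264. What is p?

Since p = q + 264, we have 465601 = q(q + 264), so q² + 264q − 465601 = 0.
Discriminant: 264² + 4·465601 = 69696 + 1862404 = 1932100; √1932100 = 1390.
q = (−264 + 1390)/2 = 563, and p = q + 264 = 827.
Check: 563 · 827 = 465601.

827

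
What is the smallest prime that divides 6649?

61

6649 is odd.
Digit sum 25, not divisible by 3.
Ends in 9: not divisible by 5.
7: 6649 = 7·949 + 6
11: 6649 = 11·604 + 5
13: 6649 = 13·511 + 6
17: 6649 = 17·391 + 2
19: 6649 = 19·349 + 18
23: 6649 = 23·289 + 2
29: 6649 = 29·229 + 8
31: 6649 = 31·214 + 15
37: 6649 = 37·179 + 26
41: 6649 = 41·162 + 7
43: 6649 = 43·154 + 27
47: 6649 = 47·141 + 22
53: 6649 = 53·125 + 24
59: 6649 = 59·112 + 41
61: 6649 = 61·109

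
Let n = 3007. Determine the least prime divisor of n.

3007 is odd.
Digit sum 10, not divisible by 3.
Ends in 7: not divisible by 5.
7: 3007 = 7·429 + 4
11: 3007 = 11·273 + 4
13: 3007 = 13·231 + 4
17: 3007 = 17·176 + 15
19: 3007 = 19·158 + 5
23: 3007 = 23·130 + 17
29: 3007 = 29·103 + 20
31: 3007 = 31·97

31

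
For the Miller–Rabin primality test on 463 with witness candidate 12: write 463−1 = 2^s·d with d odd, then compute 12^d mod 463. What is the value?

463 − 1 = 462 = 2^1 · 231, so d = 231.
12^1 ≡ 12 (mod 463)
12^2 ≡ 12^2 = 144 ≡ 144 (mod 463)
12^4 ≡ 144^2 = 20736 ≡ 364 (mod 463)
12^8 ≡ 364^2 = 132496 ≡ 78 (mod 463)
12^16 ≡ 78^2 = 6084 ≡ 65 (mod 463)
12^32 ≡ 65^2 = 4225 ≡ 58 (mod 463)
12^64 ≡ 58^2 = 3364 ≡ 123 (mod 463)
12^128 ≡ 123^2 = 15129 ≡ 313 (mod 463)
231 = 128 + 64 + 32 + 4 + 2 + 1 in binary powers of 2.
So 12^231 ≡ 313 · 123 · 58 · 364 · 144 · 12 ≡ 462 (mod 463).
Since 12^d ≡ 462 (mod 463), base 12 does not prove 463 composite.

462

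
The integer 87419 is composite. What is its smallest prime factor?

19

87419 is odd.
Digit sum 29, not divisible by 3.
Ends in 9: not divisible by 5.
7: 87419 = 7·12488 + 3
11: 87419 = 11·7947 + 2
13: 87419 = 13·6724 + 7
17: 87419 = 17·5142 + 5
19: 87419 = 19·4601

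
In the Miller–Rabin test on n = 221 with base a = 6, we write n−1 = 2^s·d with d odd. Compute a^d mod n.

150

221 − 1 = 220 = 2^2 · 55, so d = 55.
6^1 ≡ 6 (mod 221)
6^2 ≡ 6^2 = 36 ≡ 36 (mod 221)
6^4 ≡ 36^2 = 1296 ≡ 191 (mod 221)
6^8 ≡ 191^2 = 36481 ≡ 16 (mod 221)
6^16 ≡ 16^2 = 256 ≡ 35 (mod 221)
6^32 ≡ 35^2 = 1225 ≡ 120 (mod 221)
55 = 32 + 16 + 4 + 2 + 1 in binary powers of 2.
So 6^55 ≡ 120 · 35 · 191 · 36 · 6 ≡ 150 (mod 221).
Squaring chain: 150 → 179; never reaches −1, so base 6 is a Miller–Rabin witness that 221 is composite.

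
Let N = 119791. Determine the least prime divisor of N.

119791 is odd.
Digit sum 28, not divisible by 3.
Ends in 1: not divisible by 5.
7: 119791 = 7·17113

7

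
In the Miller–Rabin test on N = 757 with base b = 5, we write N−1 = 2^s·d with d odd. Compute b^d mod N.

670

757 − 1 = 756 = 2^2 · 189, so d = 189.
5^1 ≡ 5 (mod 757)
5^2 ≡ 5^2 = 25 ≡ 25 (mod 757)
5^4 ≡ 25^2 = 625 ≡ 625 (mod 757)
5^8 ≡ 625^2 = 390625 ≡ 13 (mod 757)
5^16 ≡ 13^2 = 169 ≡ 169 (mod 757)
5^32 ≡ 169^2 = 28561 ≡ 552 (mod 757)
5^64 ≡ 552^2 = 304704 ≡ 390 (mod 757)
5^128 ≡ 390^2 = 152100 ≡ 700 (mod 757)
189 = 128 + 32 + 16 + 8 + 4 + 1 in binary powers of 2.
So 5^189 ≡ 700 · 552 · 169 · 13 · 625 · 5 ≡ 670 (mod 757).
Squaring chain: 670 → 756; reaches −1, so base 5 does not prove 757 composite.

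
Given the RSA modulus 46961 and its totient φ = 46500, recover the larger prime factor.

311

φ(n) = (p−1)(q−1) = n − (p+q) + 1, so p + q = 46961 − 46500 + 1 = 462.
p and q are the roots of t² − 462t + 46961 = 0.
Discriminant: 462² − 4·46961 = 213444 − 187844 = 25600; √25600 = 160.
q = (462 − 160)/2 = 151, p = (462 + 160)/2 = 311.
Check: 151 · 311 = 46961.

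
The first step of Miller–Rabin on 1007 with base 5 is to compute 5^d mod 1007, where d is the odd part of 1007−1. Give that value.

1007 − 1 = 1006 = 2^1 · 503, so d = 503.
5^1 ≡ 5 (mod 1007)
5^2 ≡ 5^2 = 25 ≡ 25 (mod 1007)
5^4 ≡ 25^2 = 625 ≡ 625 (mod 1007)
5^8 ≡ 625^2 = 390625 ≡ 916 (mod 1007)
5^16 ≡ 916^2 = 839056 ≡ 225 (mod 1007)
5^32 ≡ 225^2 = 50625 ≡ 275 (mod 1007)
5^64 ≡ 275^2 = 75625 ≡ 100 (mod 1007)
5^128 ≡ 100^2 = 10000 ≡ 937 (mod 1007)
5^256 ≡ 937^2 = 877969 ≡ 872 (mod 1007)
503 = 256 + 128 + 64 + 32 + 16 + 4 + 2 + 1 in binary powers of 2.
So 5^503 ≡ 872 · 937 · 100 · 275 · 225 · 625 · 25 · 5 ≡ 137 (mod 1007).
Squaring chain: 137; never reaches −1, so base 5 is a Miller–Rabin witness that 1007 is composite.

137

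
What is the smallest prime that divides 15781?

43

15781 is odd.
Digit sum 22, not divisible by 3.
Ends in 1: not divisible by 5.
7: 15781 = 7·2254 + 3
11: 15781 = 11·1434 + 7
13: 15781 = 13·1213 + 12
17: 15781 = 17·928 + 5
19: 15781 = 19·830 + 11
23: 15781 = 23·686 + 3
29: 15781 = 29·544 + 5
31: 15781 = 31·509 + 2
37: 15781 = 37·426 + 19
41: 15781 = 41·384 + 37
43: 15781 = 43·367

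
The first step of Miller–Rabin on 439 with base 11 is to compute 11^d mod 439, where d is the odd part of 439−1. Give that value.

439 − 1 = 438 = 2^1 · 219, so d = 219.
11^1 ≡ 11 (mod 439)
11^2 ≡ 11^2 = 121 ≡ 121 (mod 439)
11^4 ≡ 121^2 = 14641 ≡ 154 (mod 439)
11^8 ≡ 154^2 = 23716 ≡ 10 (mod 439)
11^16 ≡ 10^2 = 100 ≡ 100 (mod 439)
11^32 ≡ 100^2 = 10000 ≡ 342 (mod 439)
11^64 ≡ 342^2 = 116964 ≡ 190 (mod 439)
11^128 ≡ 190^2 = 36100 ≡ 102 (mod 439)
219 = 128 + 64 + 16 + 8 + 2 + 1 in binary powers of 2.
So 11^219 ≡ 102 · 190 · 100 · 10 · 121 · 11 ≡ 1 (mod 439).
Since 11^d ≡ 1 (mod 439), base 11 does not prove 439 composite.

1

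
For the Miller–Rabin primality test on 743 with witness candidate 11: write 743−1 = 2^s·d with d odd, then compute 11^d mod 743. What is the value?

1

743 − 1 = 742 = 2^1 · 371, so d = 371.
11^1 ≡ 11 (mod 743)
11^2 ≡ 11^2 = 121 ≡ 121 (mod 743)
11^4 ≡ 121^2 = 14641 ≡ 524 (mod 743)
11^8 ≡ 524^2 = 274576 ≡ 409 (mod 743)
11^16 ≡ 409^2 = 167281 ≡ 106 (mod 743)
11^32 ≡ 106^2 = 11236 ≡ 91 (mod 743)
11^64 ≡ 91^2 = 8281 ≡ 108 (mod 743)
11^128 ≡ 108^2 = 11664 ≡ 519 (mod 743)
11^256 ≡ 519^2 = 269361 ≡ 395 (mod 743)
371 = 256 + 64 + 32 + 16 + 2 + 1 in binary powers of 2.
So 11^371 ≡ 395 · 108 · 91 · 106 · 121 · 11 ≡ 1 (mod 743).
Since 11^d ≡ 1 (mod 743), base 11 does not prove 743 composite.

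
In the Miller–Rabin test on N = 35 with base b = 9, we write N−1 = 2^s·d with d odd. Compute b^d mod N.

35 − 1 = 34 = 2^1 · 17, so d = 17.
9^1 ≡ 9 (mod 35)
9^2 ≡ 9^2 = 81 ≡ 11 (mod 35)
9^4 ≡ 11^2 = 121 ≡ 16 (mod 35)
9^8 ≡ 16^2 = 256 ≡ 11 (mod 35)
9^16 ≡ 11^2 = 121 ≡ 16 (mod 35)
17 = 16 + 1 in binary powers of 2.
So 9^17 ≡ 16 · 9 ≡ 4 (mod 35).
Squaring chain: 4; never reaches −1, so base 9 is a Miller–Rabin witness that 35 is composite.

4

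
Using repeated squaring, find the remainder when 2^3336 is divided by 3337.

1835

2^1 ≡ 2 (mod 3337)
2^2 ≡ 2^2 = 4 ≡ 4 (mod 3337)
2^4 ≡ 4^2 = 16 ≡ 16 (mod 3337)
2^8 ≡ 16^2 = 256 ≡ 256 (mod 3337)
2^16 ≡ 256^2 = 65536 ≡ 2133 (mod 3337)
2^32 ≡ 2133^2 = 4549689 ≡ 1358 (mod 3337)
2^64 ≡ 1358^2 = 1844164 ≡ 2140 (mod 3337)
2^128 ≡ 2140^2 = 4579600 ≡ 1236 (mod 3337)
2^256 ≡ 1236^2 = 1527696 ≡ 2687 (mod 3337)
2^512 ≡ 2687^2 = 7219969 ≡ 2038 (mod 3337)
2^1024 ≡ 2038^2 = 4153444 ≡ 2216 (mod 3337)
2^2048 ≡ 2216^2 = 4910656 ≡ 1929 (mod 3337)
3336 = 2048 + 1024 + 256 + 8 in binary powers of 2.
So 2^3336 ≡ 1929 · 2216 · 2687 · 256 ≡ 1835 (mod 3337).
Since 1835 ≠ 1, base 2 is a Fermat witness: 3337 is composite.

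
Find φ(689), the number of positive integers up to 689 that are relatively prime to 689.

Factor: 689 = 13 · 53.
φ(689) = (13−1) · (53−1) = 12 · 52 = 624.

624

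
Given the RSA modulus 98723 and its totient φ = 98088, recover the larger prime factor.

367

φ(n) = (p−1)(q−1) = n − (p+q) + 1, so p + q = 98723 − 98088 + 1 = 636.
p and q are the roots of t² − 636t + 98723 = 0.
Discriminant: 636² − 4·98723 = 404496 − 394892 = 9604; √9604 = 98.
q = (636 − 98)/2 = 269, p = (636 + 98)/2 = 367.
Check: 269 · 367 = 98723.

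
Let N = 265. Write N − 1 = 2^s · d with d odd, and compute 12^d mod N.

265 − 1 = 264 = 2^3 · 33, so d = 33.
12^1 ≡ 12 (mod 265)
12^2 ≡ 12^2 = 144 ≡ 144 (mod 265)
12^4 ≡ 144^2 = 20736 ≡ 66 (mod 265)
12^8 ≡ 66^2 = 4356 ≡ 116 (mod 265)
12^16 ≡ 116^2 = 13456 ≡ 206 (mod 265)
12^32 ≡ 206^2 = 42436 ≡ 36 (mod 265)
33 = 32 + 1 in binary powers of 2.
So 12^33 ≡ 36 · 12 ≡ 167 (mod 265).
Squaring chain: 167 → 64 → 121; never reaches −1, so base 12 is a Miller–Rabin witness that 265 is composite.

167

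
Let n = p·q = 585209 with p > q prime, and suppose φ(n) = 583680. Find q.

761

φ(n) = (p−1)(q−1) = n − (p+q) + 1, so p + q = 585209 − 583680 + 1 = 1530.
p and q are the roots of t² − 1530t + 585209 = 0.
Discriminant: 1530² − 4·585209 = 2340900 − 2340836 = 64; √64 = 8.
q = (1530 − 8)/2 = 761, p = (1530 + 8)/2 = 769.
Check: 761 · 769 = 585209.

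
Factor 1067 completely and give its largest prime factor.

1067 = 11 · 97
97 is prime.
So 1067 = 11 · 97; the largest prime factor is 97.

97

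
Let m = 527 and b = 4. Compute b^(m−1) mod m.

407

4^1 ≡ 4 (mod 527)
4^2 ≡ 4^2 = 16 ≡ 16 (mod 527)
4^4 ≡ 16^2 = 256 ≡ 256 (mod 527)
4^8 ≡ 256^2 = 65536 ≡ 188 (mod 527)
4^16 ≡ 188^2 = 35344 ≡ 35 (mod 527)
4^32 ≡ 35^2 = 1225 ≡ 171 (mod 527)
4^64 ≡ 171^2 = 29241 ≡ 256 (mod 527)
4^128 ≡ 256^2 = 65536 ≡ 188 (mod 527)
4^256 ≡ 188^2 = 35344 ≡ 35 (mod 527)
4^512 ≡ 35^2 = 1225 ≡ 171 (mod 527)
526 = 512 + 8 + 4 + 2 in binary powers of 2.
So 4^526 ≡ 171 · 188 · 256 · 16 ≡ 407 (mod 527).
Since 407 ≠ 1, base 4 is a Fermat witness: 527 is composite.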